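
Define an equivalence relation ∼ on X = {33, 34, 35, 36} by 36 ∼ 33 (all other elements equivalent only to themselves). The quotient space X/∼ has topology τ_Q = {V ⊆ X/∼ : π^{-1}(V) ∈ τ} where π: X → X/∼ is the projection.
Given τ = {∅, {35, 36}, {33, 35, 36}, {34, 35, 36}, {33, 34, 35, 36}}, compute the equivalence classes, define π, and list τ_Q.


X/∼ = {[33=36], [34], [35]}; |τ_Q| = 3.

Equivalence classes: [33=36], [34], [35].
Quotient map π: X → X/∼ sends 33 ↦ [33=36], 34 ↦ [34], 35 ↦ [35], 36 ↦ [33=36].
For each subset V ⊆ X/∼, compute π^{-1}(V) ⊆ X and check whether π^{-1}(V) ∈ τ. V is open in τ_Q iff π^{-1}(V) ∈ τ.
  V = {}: π^{-1}(V) = ∅ ∈ τ ✓.
  V = {[33=36]}: π^{-1}(V) = {33, 36} ∉ τ ✗.
  V = {[34]}: π^{-1}(V) = {34} ∉ τ ✗.
  V = {[33=36], [34]}: π^{-1}(V) = {33, 34, 36} ∉ τ ✗.
  V = {[35]}: π^{-1}(V) = {35} ∉ τ ✗.
  V = {[33=36], [35]}: π^{-1}(V) = {33, 35, 36} ∈ τ ✓.
  V = {[34], [35]}: π^{-1}(V) = {34, 35} ∉ τ ✗.
  V = {[33=36], [34], [35]}: π^{-1}(V) = {33, 34, 35, 36} ∈ τ ✓.
Open sets in the quotient: τ_Q = {{}, {[33=36], [35]}, {[33=36], [34], [35]}} (3 elements).


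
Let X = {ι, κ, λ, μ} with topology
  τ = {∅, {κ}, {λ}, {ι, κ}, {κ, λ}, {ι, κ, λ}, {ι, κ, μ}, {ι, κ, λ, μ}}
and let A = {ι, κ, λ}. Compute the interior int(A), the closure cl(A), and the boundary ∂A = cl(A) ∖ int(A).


int(A) = {ι, κ, λ}, cl(A) = {ι, κ, λ, μ}, ∂A = {μ}.

Closed sets in (X, τ) are complements of opens:
  closed(X, τ) = {∅, {λ}, {μ}, {ι, μ}, {λ, μ}, {ι, κ, μ}, {ι, λ, μ}, {ι, κ, λ, μ}}.
int(A) = ⋃ {U ∈ τ : U ⊆ A}. Opens contained in A: ∅, {κ}, {λ}, {ι, κ}, {κ, λ}, {ι, κ, λ}.
Taking the union of these: int(A) = {ι, κ, λ}.
cl(A) = ⋂ {C closed : A ⊆ C}. Closed sets containing A: {ι, κ, λ, μ}.
Intersecting these: cl(A) = {ι, κ, λ, μ}.
∂A = cl(A) ∖ int(A) = {ι, κ, λ, μ} ∖ {ι, κ, λ} = {μ}.


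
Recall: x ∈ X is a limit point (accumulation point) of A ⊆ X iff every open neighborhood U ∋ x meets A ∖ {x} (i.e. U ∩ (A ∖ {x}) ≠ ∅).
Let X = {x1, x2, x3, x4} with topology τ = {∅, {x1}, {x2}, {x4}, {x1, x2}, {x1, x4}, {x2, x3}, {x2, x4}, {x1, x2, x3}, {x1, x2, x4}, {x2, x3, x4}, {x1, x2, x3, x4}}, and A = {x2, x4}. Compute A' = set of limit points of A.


A' = {x3}

For each x ∈ X, list the open sets U ∈ τ with x ∈ U, then check whether U ∩ (A ∖ {x}) ≠ ∅ for every such U.
  x = x1: open {x1} ∋ x has {x1} ∩ (A ∖ {x1}) = ∅, so x is NOT a limit point.
  x = x2: open {x2} ∋ x has {x2} ∩ (A ∖ {x2}) = ∅, so x is NOT a limit point.
  x = x3: opens ∋ x are {x2, x3}, {x1, x2, x3}, {x2, x3, x4}, {x1, x2, x3, x4}; each meets A ∖ {x3}, so x IS a limit point.
  x = x4: open {x4} ∋ x has {x4} ∩ (A ∖ {x4}) = ∅, so x is NOT a limit point.
Collecting: A' = {x3}.


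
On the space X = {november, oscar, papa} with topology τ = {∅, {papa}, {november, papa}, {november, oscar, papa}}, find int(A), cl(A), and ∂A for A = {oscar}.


int(A) = ∅, cl(A) = {oscar}, ∂A = {oscar}.

Closed sets in (X, τ) are complements of opens:
  closed(X, τ) = {∅, {oscar}, {november, oscar}, {november, oscar, papa}}.
int(A) = ⋃ {U ∈ τ : U ⊆ A}. Opens contained in A: ∅.
Taking the union of these: int(A) = ∅.
cl(A) = ⋂ {C closed : A ⊆ C}. Closed sets containing A: {oscar}, {november, oscar}, {november, oscar, papa}.
Intersecting these: cl(A) = {oscar}.
∂A = cl(A) ∖ int(A) = {oscar} ∖ ∅ = {oscar}.


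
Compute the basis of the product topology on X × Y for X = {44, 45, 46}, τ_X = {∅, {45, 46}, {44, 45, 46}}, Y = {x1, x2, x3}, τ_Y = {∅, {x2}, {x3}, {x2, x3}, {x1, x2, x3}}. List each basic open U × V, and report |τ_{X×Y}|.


Basis B = {∅ × ∅, {45, 46} × {x2}, {45, 46} × {x3}, {44, 45, 46} × {x2}, {44, 45, 46} × {x3}, {45, 46} × {x2, x3}, {44, 45, 46} × {x2, x3}, {45, 46} × {x1, x2, x3}, {44, 45, 46} × {x1, x2, x3}}; |τ_{X×Y}| = 14.

Enumerate products U × V with U ∈ τ_X, V ∈ τ_Y (deduplicated):
  ∅ × ∅ = {} (∅)
  {45, 46} × {x2} = {(45,x2), (46,x2)}
  {45, 46} × {x3} = {(45,x3), (46,x3)}
  {44, 45, 46} × {x2} = {(44,x2), (45,x2), (46,x2)}
  {44, 45, 46} × {x3} = {(44,x3), (45,x3), (46,x3)}
  {45, 46} × {x2, x3} = {(45,x2), (45,x3), (46,x2), (46,x3)}
  {44, 45, 46} × {x2, x3} = {(44,x2), (44,x3), (45,x2), (45,x3), (46,x2), (46,x3)}
  {45, 46} × {x1, x2, x3} = {(45,x1), (45,x2), (45,x3), (46,x1), (46,x2), (46,x3)}
  {44, 45, 46} × {x1, x2, x3} = {(44,x1), (44,x2), (44,x3), (45,x1), (45,x2), (45,x3), (46,x1), (46,x2), (46,x3)}
These 9 distinct sets form the basis B.
Close under arbitrary unions to get τ_{X×Y}; counting gives |τ_{X×Y}| = 14.


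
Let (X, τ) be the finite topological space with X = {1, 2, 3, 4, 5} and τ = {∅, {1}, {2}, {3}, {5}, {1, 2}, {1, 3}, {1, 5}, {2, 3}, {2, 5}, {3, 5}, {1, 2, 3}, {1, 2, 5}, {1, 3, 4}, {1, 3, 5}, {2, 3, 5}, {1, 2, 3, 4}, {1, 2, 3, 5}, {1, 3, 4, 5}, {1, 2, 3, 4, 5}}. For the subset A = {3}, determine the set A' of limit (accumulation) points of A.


A' = {4}

For each x ∈ X, list the open sets U ∈ τ with x ∈ U, then check whether U ∩ (A ∖ {x}) ≠ ∅ for every such U.
  x = 1: open {1} ∋ x has {1} ∩ (A ∖ {1}) = ∅, so x is NOT a limit point.
  x = 2: open {2} ∋ x has {2} ∩ (A ∖ {2}) = ∅, so x is NOT a limit point.
  x = 3: open {3} ∋ x has {3} ∩ (A ∖ {3}) = ∅, so x is NOT a limit point.
  x = 4: opens ∋ x are {1, 3, 4}, {1, 2, 3, 4}, {1, 3, 4, 5}, {1, 2, 3, 4, 5}; each meets A ∖ {4}, so x IS a limit point.
  x = 5: open {5} ∋ x has {5} ∩ (A ∖ {5}) = ∅, so x is NOT a limit point.
Collecting: A' = {4}.


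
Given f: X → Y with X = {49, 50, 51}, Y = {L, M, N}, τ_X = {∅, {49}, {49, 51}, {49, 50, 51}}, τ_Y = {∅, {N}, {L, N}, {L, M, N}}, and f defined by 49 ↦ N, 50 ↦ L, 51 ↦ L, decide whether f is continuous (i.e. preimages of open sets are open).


f IS continuous.

Compute f^{-1}(U) for each U ∈ τ_Y:
  U = ∅: f^{-1}(U) = ∅ ∈ τ_X ✓.
  U = {N}: f^{-1}(U) = {49} ∈ τ_X ✓.
  U = {L, N}: f^{-1}(U) = {49, 50, 51} ∈ τ_X ✓.
  U = {L, M, N}: f^{-1}(U) = {49, 50, 51} ∈ τ_X ✓.
Every preimage lies in τ_X, so f IS continuous.


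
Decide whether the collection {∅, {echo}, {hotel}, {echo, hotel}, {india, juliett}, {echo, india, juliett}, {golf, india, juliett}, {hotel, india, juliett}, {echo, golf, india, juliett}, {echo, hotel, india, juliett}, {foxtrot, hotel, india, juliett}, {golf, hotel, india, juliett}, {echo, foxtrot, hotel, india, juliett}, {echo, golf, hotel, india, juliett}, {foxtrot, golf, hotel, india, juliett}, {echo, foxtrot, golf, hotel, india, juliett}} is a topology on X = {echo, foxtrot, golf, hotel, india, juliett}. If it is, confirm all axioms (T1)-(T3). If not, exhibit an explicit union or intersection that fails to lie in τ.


τ IS a topology on X.

Axiom (T1): ∅ ∈ τ? Yes; X ∈ τ? Yes.
Axiom (T2/T3): check pairwise unions and intersections of members of τ.
All pairwise intersections and unions checked — each lies in τ. Therefore τ satisfies (T1), (T2), (T3): it IS a topology on X.


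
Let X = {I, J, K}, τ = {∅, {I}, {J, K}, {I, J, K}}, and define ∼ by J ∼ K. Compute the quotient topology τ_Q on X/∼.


X/∼ = {[I], [J=K]}; |τ_Q| = 4.

Equivalence classes: [I], [J=K].
Quotient map π: X → X/∼ sends I ↦ [I], J ↦ [J=K], K ↦ [J=K].
For each subset V ⊆ X/∼, compute π^{-1}(V) ⊆ X and check whether π^{-1}(V) ∈ τ. V is open in τ_Q iff π^{-1}(V) ∈ τ.
  V = {}: π^{-1}(V) = ∅ ∈ τ ✓.
  V = {[I]}: π^{-1}(V) = {I} ∈ τ ✓.
  V = {[J=K]}: π^{-1}(V) = {J, K} ∈ τ ✓.
  V = {[I], [J=K]}: π^{-1}(V) = {I, J, K} ∈ τ ✓.
Open sets in the quotient: τ_Q = {{}, {[I]}, {[J=K]}, {[I], [J=K]}} (4 elements).


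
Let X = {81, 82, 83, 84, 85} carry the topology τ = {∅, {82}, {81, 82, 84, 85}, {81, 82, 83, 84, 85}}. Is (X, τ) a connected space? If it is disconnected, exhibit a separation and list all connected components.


(X, τ) is connected.

Find clopen sets (U ∈ τ with X ∖ U ∈ τ):
  U = ∅, X ∖ U = {81, 82, 83, 84, 85} — both open, so U is clopen.
  U = {81, 82, 83, 84, 85}, X ∖ U = ∅ — both open, so U is clopen.
Only trivial clopens (∅ and X) exist, so (X, τ) is connected.
Compute connected components by grouping points that agree on all clopens:
  component: {81, 82, 83, 84, 85}


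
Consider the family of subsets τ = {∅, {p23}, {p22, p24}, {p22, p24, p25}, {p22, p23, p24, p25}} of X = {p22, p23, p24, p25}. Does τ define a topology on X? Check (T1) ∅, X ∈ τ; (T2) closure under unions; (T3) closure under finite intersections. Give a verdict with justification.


τ is NOT a topology on X.

Axiom (T1): ∅ ∈ τ? Yes; X ∈ τ? Yes.
Axiom (T2/T3): check pairwise unions and intersections of members of τ.
Counterexample for (T2): {p23} ∪ {p22, p24} = {p22, p23, p24} ∉ τ. Therefore τ is NOT a topology.


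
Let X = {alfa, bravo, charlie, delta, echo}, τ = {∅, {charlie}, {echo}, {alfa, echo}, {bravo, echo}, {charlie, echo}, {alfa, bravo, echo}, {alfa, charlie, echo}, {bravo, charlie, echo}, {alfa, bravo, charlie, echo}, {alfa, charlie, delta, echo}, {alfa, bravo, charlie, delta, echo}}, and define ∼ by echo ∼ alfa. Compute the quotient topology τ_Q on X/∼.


X/∼ = {[alfa=echo], [bravo], [charlie], [delta]}; |τ_Q| = 8.

Equivalence classes: [alfa=echo], [bravo], [charlie], [delta].
Quotient map π: X → X/∼ sends alfa ↦ [alfa=echo], bravo ↦ [bravo], charlie ↦ [charlie], delta ↦ [delta], echo ↦ [alfa=echo].
For each subset V ⊆ X/∼, compute π^{-1}(V) ⊆ X and check whether π^{-1}(V) ∈ τ. V is open in τ_Q iff π^{-1}(V) ∈ τ.
  V = {}: π^{-1}(V) = ∅ ∈ τ ✓.
  V = {[alfa=echo]}: π^{-1}(V) = {alfa, echo} ∈ τ ✓.
  V = {[bravo]}: π^{-1}(V) = {bravo} ∉ τ ✗.
  V = {[alfa=echo], [bravo]}: π^{-1}(V) = {alfa, bravo, echo} ∈ τ ✓.
  V = {[charlie]}: π^{-1}(V) = {charlie} ∈ τ ✓.
  V = {[alfa=echo], [charlie]}: π^{-1}(V) = {alfa, charlie, echo} ∈ τ ✓.
  V = {[bravo], [charlie]}: π^{-1}(V) = {bravo, charlie} ∉ τ ✗.
  V = {[alfa=echo], [bravo], [charlie]}: π^{-1}(V) = {alfa, bravo, charlie, echo} ∈ τ ✓.
  V = {[delta]}: π^{-1}(V) = {delta} ∉ τ ✗.
  V = {[alfa=echo], [delta]}: π^{-1}(V) = {alfa, delta, echo} ∉ τ ✗.
  V = {[bravo], [delta]}: π^{-1}(V) = {bravo, delta} ∉ τ ✗.
  V = {[alfa=echo], [bravo], [delta]}: π^{-1}(V) = {alfa, bravo, delta, echo} ∉ τ ✗.
  V = {[charlie], [delta]}: π^{-1}(V) = {charlie, delta} ∉ τ ✗.
  V = {[alfa=echo], [charlie], [delta]}: π^{-1}(V) = {alfa, charlie, delta, echo} ∈ τ ✓.
  V = {[bravo], [charlie], [delta]}: π^{-1}(V) = {bravo, charlie, delta} ∉ τ ✗.
  V = {[alfa=echo], [bravo], [charlie], [delta]}: π^{-1}(V) = {alfa, bravo, charlie, delta, echo} ∈ τ ✓.
Open sets in the quotient: τ_Q = {{}, {[alfa=echo]}, {[alfa=echo], [bravo]}, {[charlie]}, {[alfa=echo], [charlie]}, {[alfa=echo], [bravo], [charlie]}, {[alfa=echo], [charlie], [delta]}, {[alfa=echo], [bravo], [charlie], [delta]}} (8 elements).


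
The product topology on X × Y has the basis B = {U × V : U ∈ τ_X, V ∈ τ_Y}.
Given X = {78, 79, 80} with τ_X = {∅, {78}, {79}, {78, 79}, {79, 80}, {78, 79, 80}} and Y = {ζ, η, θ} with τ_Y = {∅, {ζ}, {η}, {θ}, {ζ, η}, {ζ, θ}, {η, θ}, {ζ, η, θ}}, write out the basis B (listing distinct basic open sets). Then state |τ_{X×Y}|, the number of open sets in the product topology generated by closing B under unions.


Basis B = {∅ × ∅, {78} × {ζ}, {78} × {η}, {78} × {θ}, {79} × {ζ}, {79} × {η}, {79} × {θ}, {78} × {ζ, η}, {78} × {ζ, θ}, {78, 79} × {ζ}, {78} × {η, θ}, {78, 79} × {η}, {78, 79} × {θ}, {79} × {ζ, η}, {79} × {ζ, θ}, {79, 80} × {ζ}, {79} × {η, θ}, {79, 80} × {η}, {79, 80} × {θ}, {78} × {ζ, η, θ}, {78, 79, 80} × {ζ}, {78, 79, 80} × {η}, {78, 79, 80} × {θ}, {79} × {ζ, η, θ}, {78, 79} × {ζ, η}, {78, 79} × {ζ, θ}, {78, 79} × {η, θ}, {79, 80} × {ζ, η}, {79, 80} × {ζ, θ}, {79, 80} × {η, θ}, {78, 79} × {ζ, η, θ}, {78, 79, 80} × {ζ, η}, {78, 79, 80} × {ζ, θ}, {78, 79, 80} × {η, θ}, {79, 80} × {ζ, η, θ}, {78, 79, 80} × {ζ, η, θ}}; |τ_{X×Y}| = 216.

Enumerate products U × V with U ∈ τ_X, V ∈ τ_Y (deduplicated):
  ∅ × ∅ = {} (∅)
  {78} × {ζ} = {(78,ζ)}
  {78} × {η} = {(78,η)}
  {78} × {θ} = {(78,θ)}
  {79} × {ζ} = {(79,ζ)}
  {79} × {η} = {(79,η)}
  {79} × {θ} = {(79,θ)}
  {78} × {ζ, η} = {(78,ζ), (78,η)}
  {78} × {ζ, θ} = {(78,ζ), (78,θ)}
  {78, 79} × {ζ} = {(78,ζ), (79,ζ)}
  {78} × {η, θ} = {(78,η), (78,θ)}
  {78, 79} × {η} = {(78,η), (79,η)}
  {78, 79} × {θ} = {(78,θ), (79,θ)}
  {79} × {ζ, η} = {(79,ζ), (79,η)}
  {79} × {ζ, θ} = {(79,ζ), (79,θ)}
  {79, 80} × {ζ} = {(79,ζ), (80,ζ)}
  {79} × {η, θ} = {(79,η), (79,θ)}
  {79, 80} × {η} = {(79,η), (80,η)}
  {79, 80} × {θ} = {(79,θ), (80,θ)}
  {78} × {ζ, η, θ} = {(78,ζ), (78,η), (78,θ)}
  {78, 79, 80} × {ζ} = {(78,ζ), (79,ζ), (80,ζ)}
  {78, 79, 80} × {η} = {(78,η), (79,η), (80,η)}
  {78, 79, 80} × {θ} = {(78,θ), (79,θ), (80,θ)}
  {79} × {ζ, η, θ} = {(79,ζ), (79,η), (79,θ)}
  {78, 79} × {ζ, η} = {(78,ζ), (78,η), (79,ζ), (79,η)}
  {78, 79} × {ζ, θ} = {(78,ζ), (78,θ), (79,ζ), (79,θ)}
  {78, 79} × {η, θ} = {(78,η), (78,θ), (79,η), (79,θ)}
  {79, 80} × {ζ, η} = {(79,ζ), (79,η), (80,ζ), (80,η)}
  {79, 80} × {ζ, θ} = {(79,ζ), (79,θ), (80,ζ), (80,θ)}
  {79, 80} × {η, θ} = {(79,η), (79,θ), (80,η), (80,θ)}
  {78, 79} × {ζ, η, θ} = {(78,ζ), (78,η), (78,θ), (79,ζ), (79,η), (79,θ)}
  {78, 79, 80} × {ζ, η} = {(78,ζ), (78,η), (79,ζ), (79,η), (80,ζ), (80,η)}
  {78, 79, 80} × {ζ, θ} = {(78,ζ), (78,θ), (79,ζ), (79,θ), (80,ζ), (80,θ)}
  {78, 79, 80} × {η, θ} = {(78,η), (78,θ), (79,η), (79,θ), (80,η), (80,θ)}
  {79, 80} × {ζ, η, θ} = {(79,ζ), (79,η), (79,θ), (80,ζ), (80,η), (80,θ)}
  {78, 79, 80} × {ζ, η, θ} = {(78,ζ), (78,η), (78,θ), (79,ζ), (79,η), (79,θ), (80,ζ), (80,η), (80,θ)}
These 36 distinct sets form the basis B.
Close under arbitrary unions to get τ_{X×Y}; counting gives |τ_{X×Y}| = 216.


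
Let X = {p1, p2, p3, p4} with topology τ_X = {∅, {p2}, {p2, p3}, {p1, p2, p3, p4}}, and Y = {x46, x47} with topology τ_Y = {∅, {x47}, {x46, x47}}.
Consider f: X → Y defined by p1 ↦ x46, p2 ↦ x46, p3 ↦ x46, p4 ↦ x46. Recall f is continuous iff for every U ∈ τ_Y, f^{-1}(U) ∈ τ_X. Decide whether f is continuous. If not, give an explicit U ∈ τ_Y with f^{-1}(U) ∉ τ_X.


f IS continuous.

Compute f^{-1}(U) for each U ∈ τ_Y:
  U = ∅: f^{-1}(U) = ∅ ∈ τ_X ✓.
  U = {x47}: f^{-1}(U) = ∅ ∈ τ_X ✓.
  U = {x46, x47}: f^{-1}(U) = {p1, p2, p3, p4} ∈ τ_X ✓.
Every preimage lies in τ_X, so f IS continuous.


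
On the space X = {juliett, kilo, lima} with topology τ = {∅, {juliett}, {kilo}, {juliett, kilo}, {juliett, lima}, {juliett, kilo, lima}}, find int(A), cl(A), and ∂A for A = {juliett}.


int(A) = {juliett}, cl(A) = {juliett, lima}, ∂A = {lima}.

Closed sets in (X, τ) are complements of opens:
  closed(X, τ) = {∅, {kilo}, {lima}, {juliett, lima}, {kilo, lima}, {juliett, kilo, lima}}.
int(A) = ⋃ {U ∈ τ : U ⊆ A}. Opens contained in A: ∅, {juliett}.
Taking the union of these: int(A) = {juliett}.
cl(A) = ⋂ {C closed : A ⊆ C}. Closed sets containing A: {juliett, lima}, {juliett, kilo, lima}.
Intersecting these: cl(A) = {juliett, lima}.
∂A = cl(A) ∖ int(A) = {juliett, lima} ∖ {juliett} = {lima}.


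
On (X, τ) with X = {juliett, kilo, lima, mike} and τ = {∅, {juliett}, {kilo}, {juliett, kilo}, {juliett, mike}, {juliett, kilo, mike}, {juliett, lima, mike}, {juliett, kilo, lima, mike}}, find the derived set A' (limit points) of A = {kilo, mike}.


A' = {lima}

For each x ∈ X, list the open sets U ∈ τ with x ∈ U, then check whether U ∩ (A ∖ {x}) ≠ ∅ for every such U.
  x = juliett: open {juliett} ∋ x has {juliett} ∩ (A ∖ {juliett}) = ∅, so x is NOT a limit point.
  x = kilo: open {kilo} ∋ x has {kilo} ∩ (A ∖ {kilo}) = ∅, so x is NOT a limit point.
  x = lima: opens ∋ x are {juliett, lima, mike}, {juliett, kilo, lima, mike}; each meets A ∖ {lima}, so x IS a limit point.
  x = mike: open {juliett, mike} ∋ x has {juliett, mike} ∩ (A ∖ {mike}) = ∅, so x is NOT a limit point.
Collecting: A' = {lima}.


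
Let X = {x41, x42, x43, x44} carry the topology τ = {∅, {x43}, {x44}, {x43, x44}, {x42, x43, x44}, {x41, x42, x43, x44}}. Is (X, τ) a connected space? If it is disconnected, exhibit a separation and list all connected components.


(X, τ) is connected.

Find clopen sets (U ∈ τ with X ∖ U ∈ τ):
  U = ∅, X ∖ U = {x41, x42, x43, x44} — both open, so U is clopen.
  U = {x41, x42, x43, x44}, X ∖ U = ∅ — both open, so U is clopen.
Only trivial clopens (∅ and X) exist, so (X, τ) is connected.
Compute connected components by grouping points that agree on all clopens:
  component: {x41, x42, x43, x44}


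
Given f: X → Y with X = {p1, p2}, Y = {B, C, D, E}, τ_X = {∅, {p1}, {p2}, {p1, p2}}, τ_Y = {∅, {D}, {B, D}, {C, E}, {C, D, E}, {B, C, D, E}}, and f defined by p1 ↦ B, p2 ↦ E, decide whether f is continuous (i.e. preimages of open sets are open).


f IS continuous.

Compute f^{-1}(U) for each U ∈ τ_Y:
  U = ∅: f^{-1}(U) = ∅ ∈ τ_X ✓.
  U = {D}: f^{-1}(U) = ∅ ∈ τ_X ✓.
  U = {B, D}: f^{-1}(U) = {p1} ∈ τ_X ✓.
  U = {C, E}: f^{-1}(U) = {p2} ∈ τ_X ✓.
  U = {C, D, E}: f^{-1}(U) = {p2} ∈ τ_X ✓.
  U = {B, C, D, E}: f^{-1}(U) = {p1, p2} ∈ τ_X ✓.
Every preimage lies in τ_X, so f IS continuous.


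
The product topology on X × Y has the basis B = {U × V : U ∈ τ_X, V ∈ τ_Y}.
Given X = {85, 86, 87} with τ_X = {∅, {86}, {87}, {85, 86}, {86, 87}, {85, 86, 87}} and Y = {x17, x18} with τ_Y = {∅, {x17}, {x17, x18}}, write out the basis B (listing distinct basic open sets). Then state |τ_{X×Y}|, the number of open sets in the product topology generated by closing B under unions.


Basis B = {∅ × ∅, {86} × {x17}, {87} × {x17}, {85, 86} × {x17}, {86} × {x17, x18}, {86, 87} × {x17}, {87} × {x17, x18}, {85, 86, 87} × {x17}, {85, 86} × {x17, x18}, {86, 87} × {x17, x18}, {85, 86, 87} × {x17, x18}}; |τ_{X×Y}| = 18.

Enumerate products U × V with U ∈ τ_X, V ∈ τ_Y (deduplicated):
  ∅ × ∅ = {} (∅)
  {86} × {x17} = {(86,x17)}
  {87} × {x17} = {(87,x17)}
  {85, 86} × {x17} = {(85,x17), (86,x17)}
  {86} × {x17, x18} = {(86,x17), (86,x18)}
  {86, 87} × {x17} = {(86,x17), (87,x17)}
  {87} × {x17, x18} = {(87,x17), (87,x18)}
  {85, 86, 87} × {x17} = {(85,x17), (86,x17), (87,x17)}
  {85, 86} × {x17, x18} = {(85,x17), (85,x18), (86,x17), (86,x18)}
  {86, 87} × {x17, x18} = {(86,x17), (86,x18), (87,x17), (87,x18)}
  {85, 86, 87} × {x17, x18} = {(85,x17), (85,x18), (86,x17), (86,x18), (87,x17), (87,x18)}
These 11 distinct sets form the basis B.
Close under arbitrary unions to get τ_{X×Y}; counting gives |τ_{X×Y}| = 18.


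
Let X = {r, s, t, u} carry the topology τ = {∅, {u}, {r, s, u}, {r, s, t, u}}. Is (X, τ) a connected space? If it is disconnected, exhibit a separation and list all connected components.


(X, τ) is connected.

Find clopen sets (U ∈ τ with X ∖ U ∈ τ):
  U = ∅, X ∖ U = {r, s, t, u} — both open, so U is clopen.
  U = {r, s, t, u}, X ∖ U = ∅ — both open, so U is clopen.
Only trivial clopens (∅ and X) exist, so (X, τ) is connected.
Compute connected components by grouping points that agree on all clopens:
  component: {r, s, t, u}


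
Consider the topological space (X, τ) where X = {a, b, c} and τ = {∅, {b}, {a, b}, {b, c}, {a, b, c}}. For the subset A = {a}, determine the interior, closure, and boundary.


int(A) = ∅, cl(A) = {a}, ∂A = {a}.

Closed sets in (X, τ) are complements of opens:
  closed(X, τ) = {∅, {a}, {c}, {a, c}, {a, b, c}}.
int(A) = ⋃ {U ∈ τ : U ⊆ A}. Opens contained in A: ∅.
Taking the union of these: int(A) = ∅.
cl(A) = ⋂ {C closed : A ⊆ C}. Closed sets containing A: {a}, {a, c}, {a, b, c}.
Intersecting these: cl(A) = {a}.
∂A = cl(A) ∖ int(A) = {a} ∖ ∅ = {a}.


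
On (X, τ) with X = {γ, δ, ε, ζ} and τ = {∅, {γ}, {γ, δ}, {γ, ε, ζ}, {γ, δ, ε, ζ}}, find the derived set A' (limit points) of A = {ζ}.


A' = {ε}

For each x ∈ X, list the open sets U ∈ τ with x ∈ U, then check whether U ∩ (A ∖ {x}) ≠ ∅ for every such U.
  x = γ: open {γ} ∋ x has {γ} ∩ (A ∖ {γ}) = ∅, so x is NOT a limit point.
  x = δ: open {γ, δ} ∋ x has {γ, δ} ∩ (A ∖ {δ}) = ∅, so x is NOT a limit point.
  x = ε: opens ∋ x are {γ, ε, ζ}, {γ, δ, ε, ζ}; each meets A ∖ {ε}, so x IS a limit point.
  x = ζ: open {γ, ε, ζ} ∋ x has {γ, ε, ζ} ∩ (A ∖ {ζ}) = ∅, so x is NOT a limit point.
Collecting: A' = {ε}.


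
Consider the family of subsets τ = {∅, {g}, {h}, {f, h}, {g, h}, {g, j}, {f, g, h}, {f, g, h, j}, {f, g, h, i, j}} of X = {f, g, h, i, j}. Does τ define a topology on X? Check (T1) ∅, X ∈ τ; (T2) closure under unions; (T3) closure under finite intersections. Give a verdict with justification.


τ is NOT a topology on X.

Axiom (T1): ∅ ∈ τ? Yes; X ∈ τ? Yes.
Axiom (T2/T3): check pairwise unions and intersections of members of τ.
Counterexample for (T2): {h} ∪ {g, j} = {g, h, j} ∉ τ. Therefore τ is NOT a topology.


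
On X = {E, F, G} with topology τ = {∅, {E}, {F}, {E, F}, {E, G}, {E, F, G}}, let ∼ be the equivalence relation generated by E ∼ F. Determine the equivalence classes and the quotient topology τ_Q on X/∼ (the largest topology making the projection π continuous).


X/∼ = {[E=F], [G]}; |τ_Q| = 3.

Equivalence classes: [E=F], [G].
Quotient map π: X → X/∼ sends E ↦ [E=F], F ↦ [E=F], G ↦ [G].
For each subset V ⊆ X/∼, compute π^{-1}(V) ⊆ X and check whether π^{-1}(V) ∈ τ. V is open in τ_Q iff π^{-1}(V) ∈ τ.
  V = {}: π^{-1}(V) = ∅ ∈ τ ✓.
  V = {[E=F]}: π^{-1}(V) = {E, F} ∈ τ ✓.
  V = {[G]}: π^{-1}(V) = {G} ∉ τ ✗.
  V = {[E=F], [G]}: π^{-1}(V) = {E, F, G} ∈ τ ✓.
Open sets in the quotient: τ_Q = {{}, {[E=F]}, {[E=F], [G]}} (3 elements).


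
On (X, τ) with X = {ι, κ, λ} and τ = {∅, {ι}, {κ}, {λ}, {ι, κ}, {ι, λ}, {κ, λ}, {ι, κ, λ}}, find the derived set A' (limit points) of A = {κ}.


A' = ∅

For each x ∈ X, list the open sets U ∈ τ with x ∈ U, then check whether U ∩ (A ∖ {x}) ≠ ∅ for every such U.
  x = ι: open {ι} ∋ x has {ι} ∩ (A ∖ {ι}) = ∅, so x is NOT a limit point.
  x = κ: open {κ} ∋ x has {κ} ∩ (A ∖ {κ}) = ∅, so x is NOT a limit point.
  x = λ: open {λ} ∋ x has {λ} ∩ (A ∖ {λ}) = ∅, so x is NOT a limit point.
Collecting: A' = ∅.


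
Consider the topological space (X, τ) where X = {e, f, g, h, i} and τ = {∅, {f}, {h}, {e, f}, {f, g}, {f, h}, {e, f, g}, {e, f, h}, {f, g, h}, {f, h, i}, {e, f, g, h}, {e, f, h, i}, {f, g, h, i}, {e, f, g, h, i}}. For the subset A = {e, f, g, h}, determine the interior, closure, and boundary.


int(A) = {e, f, g, h}, cl(A) = {e, f, g, h, i}, ∂A = {i}.

Closed sets in (X, τ) are complements of opens:
  closed(X, τ) = {∅, {e}, {g}, {i}, {e, g}, {e, i}, {g, i}, {h, i}, {e, g, i}, {e, h, i}, {g, h, i}, {e, f, g, i}, {e, g, h, i}, {e, f, g, h, i}}.
int(A) = ⋃ {U ∈ τ : U ⊆ A}. Opens contained in A: ∅, {f}, {h}, {e, f}, {f, g}, {f, h}, {e, f, g}, {e, f, h}, {f, g, h}, {e, f, g, h}.
Taking the union of these: int(A) = {e, f, g, h}.
cl(A) = ⋂ {C closed : A ⊆ C}. Closed sets containing A: {e, f, g, h, i}.
Intersecting these: cl(A) = {e, f, g, h, i}.
∂A = cl(A) ∖ int(A) = {e, f, g, h, i} ∖ {e, f, g, h} = {i}.


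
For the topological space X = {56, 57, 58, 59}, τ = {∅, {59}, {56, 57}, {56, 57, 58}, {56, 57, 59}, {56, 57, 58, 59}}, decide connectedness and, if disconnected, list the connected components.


(X, τ) is disconnected; components = [{59}, {56, 57, 58}].

Find clopen sets (U ∈ τ with X ∖ U ∈ τ):
  U = ∅, X ∖ U = {56, 57, 58, 59} — both open, so U is clopen.
  U = {59}, X ∖ U = {56, 57, 58} — both open, so U is clopen.
  U = {56, 57, 58}, X ∖ U = {59} — both open, so U is clopen.
  U = {56, 57, 58, 59}, X ∖ U = ∅ — both open, so U is clopen.
Nontrivial clopen(s) exist: e.g. {56, 57, 58}. So (X, τ) is disconnected.
Compute connected components by grouping points that agree on all clopens:
  component: {59}
  component: {56, 57, 58}


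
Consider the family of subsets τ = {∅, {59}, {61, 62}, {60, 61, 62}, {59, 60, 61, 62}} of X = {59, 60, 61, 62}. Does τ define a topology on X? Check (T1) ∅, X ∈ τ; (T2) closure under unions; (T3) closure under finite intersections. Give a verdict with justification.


τ is NOT a topology on X.

Axiom (T1): ∅ ∈ τ? Yes; X ∈ τ? Yes.
Axiom (T2/T3): check pairwise unions and intersections of members of τ.
Counterexample for (T2): {59} ∪ {61, 62} = {59, 61, 62} ∉ τ. Therefore τ is NOT a topology.


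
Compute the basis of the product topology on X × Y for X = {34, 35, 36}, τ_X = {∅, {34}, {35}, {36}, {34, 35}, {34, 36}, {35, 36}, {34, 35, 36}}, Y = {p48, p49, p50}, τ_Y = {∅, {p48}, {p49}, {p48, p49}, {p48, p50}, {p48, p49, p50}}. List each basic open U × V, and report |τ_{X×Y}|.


Basis B = {∅ × ∅, {34} × {p48}, {34} × {p49}, {35} × {p48}, {35} × {p49}, {36} × {p48}, {36} × {p49}, {34} × {p48, p49}, {34} × {p48, p50}, {34, 35} × {p48}, {34, 36} × {p48}, {34, 35} × {p49}, {34, 36} × {p49}, {35} × {p48, p49}, {35} × {p48, p50}, {35, 36} × {p48}, {35, 36} × {p49}, {36} × {p48, p49}, {36} × {p48, p50}, {34} × {p48, p49, p50}, {34, 35, 36} × {p48}, {34, 35, 36} × {p49}, {35} × {p48, p49, p50}, {36} × {p48, p49, p50}, {34, 35} × {p48, p49}, {34, 36} × {p48, p49}, {34, 35} × {p48, p50}, {34, 36} × {p48, p50}, {35, 36} × {p48, p49}, {35, 36} × {p48, p50}, {34, 35} × {p48, p49, p50}, {34, 36} × {p48, p49, p50}, {34, 35, 36} × {p48, p49}, {34, 35, 36} × {p48, p50}, {35, 36} × {p48, p49, p50}, {34, 35, 36} × {p48, p49, p50}}; |τ_{X×Y}| = 216.

Enumerate products U × V with U ∈ τ_X, V ∈ τ_Y (deduplicated):
  ∅ × ∅ = {} (∅)
  {34} × {p48} = {(34,p48)}
  {34} × {p49} = {(34,p49)}
  {35} × {p48} = {(35,p48)}
  {35} × {p49} = {(35,p49)}
  {36} × {p48} = {(36,p48)}
  {36} × {p49} = {(36,p49)}
  {34} × {p48, p49} = {(34,p48), (34,p49)}
  {34} × {p48, p50} = {(34,p48), (34,p50)}
  {34, 35} × {p48} = {(34,p48), (35,p48)}
  {34, 36} × {p48} = {(34,p48), (36,p48)}
  {34, 35} × {p49} = {(34,p49), (35,p49)}
  {34, 36} × {p49} = {(34,p49), (36,p49)}
  {35} × {p48, p49} = {(35,p48), (35,p49)}
  {35} × {p48, p50} = {(35,p48), (35,p50)}
  {35, 36} × {p48} = {(35,p48), (36,p48)}
  {35, 36} × {p49} = {(35,p49), (36,p49)}
  {36} × {p48, p49} = {(36,p48), (36,p49)}
  {36} × {p48, p50} = {(36,p48), (36,p50)}
  {34} × {p48, p49, p50} = {(34,p48), (34,p49), (34,p50)}
  {34, 35, 36} × {p48} = {(34,p48), (35,p48), (36,p48)}
  {34, 35, 36} × {p49} = {(34,p49), (35,p49), (36,p49)}
  {35} × {p48, p49, p50} = {(35,p48), (35,p49), (35,p50)}
  {36} × {p48, p49, p50} = {(36,p48), (36,p49), (36,p50)}
  {34, 35} × {p48, p49} = {(34,p48), (34,p49), (35,p48), (35,p49)}
  {34, 36} × {p48, p49} = {(34,p48), (34,p49), (36,p48), (36,p49)}
  {34, 35} × {p48, p50} = {(34,p48), (34,p50), (35,p48), (35,p50)}
  {34, 36} × {p48, p50} = {(34,p48), (34,p50), (36,p48), (36,p50)}
  {35, 36} × {p48, p49} = {(35,p48), (35,p49), (36,p48), (36,p49)}
  {35, 36} × {p48, p50} = {(35,p48), (35,p50), (36,p48), (36,p50)}
  {34, 35} × {p48, p49, p50} = {(34,p48), (34,p49), (34,p50), (35,p48), (35,p49), (35,p50)}
  {34, 36} × {p48, p49, p50} = {(34,p48), (34,p49), (34,p50), (36,p48), (36,p49), (36,p50)}
  {34, 35, 36} × {p48, p49} = {(34,p48), (34,p49), (35,p48), (35,p49), (36,p48), (36,p49)}
  {34, 35, 36} × {p48, p50} = {(34,p48), (34,p50), (35,p48), (35,p50), (36,p48), (36,p50)}
  {35, 36} × {p48, p49, p50} = {(35,p48), (35,p49), (35,p50), (36,p48), (36,p49), (36,p50)}
  {34, 35, 36} × {p48, p49, p50} = {(34,p48), (34,p49), (34,p50), (35,p48), (35,p49), (35,p50), (36,p48), (36,p49), (36,p50)}
These 36 distinct sets form the basis B.
Close under arbitrary unions to get τ_{X×Y}; counting gives |τ_{X×Y}| = 216.


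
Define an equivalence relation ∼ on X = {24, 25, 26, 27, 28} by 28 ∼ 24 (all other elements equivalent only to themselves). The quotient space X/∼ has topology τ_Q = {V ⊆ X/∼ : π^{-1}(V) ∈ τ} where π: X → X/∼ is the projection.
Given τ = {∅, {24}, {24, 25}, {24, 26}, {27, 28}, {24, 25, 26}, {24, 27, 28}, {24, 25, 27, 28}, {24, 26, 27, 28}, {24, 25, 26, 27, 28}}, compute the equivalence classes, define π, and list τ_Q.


X/∼ = {[24=28], [25], [26], [27]}; |τ_Q| = 5.

Equivalence classes: [24=28], [25], [26], [27].
Quotient map π: X → X/∼ sends 24 ↦ [24=28], 25 ↦ [25], 26 ↦ [26], 27 ↦ [27], 28 ↦ [24=28].
For each subset V ⊆ X/∼, compute π^{-1}(V) ⊆ X and check whether π^{-1}(V) ∈ τ. V is open in τ_Q iff π^{-1}(V) ∈ τ.
  V = {}: π^{-1}(V) = ∅ ∈ τ ✓.
  V = {[24=28]}: π^{-1}(V) = {24, 28} ∉ τ ✗.
  V = {[25]}: π^{-1}(V) = {25} ∉ τ ✗.
  V = {[24=28], [25]}: π^{-1}(V) = {24, 25, 28} ∉ τ ✗.
  V = {[26]}: π^{-1}(V) = {26} ∉ τ ✗.
  V = {[24=28], [26]}: π^{-1}(V) = {24, 26, 28} ∉ τ ✗.
  V = {[25], [26]}: π^{-1}(V) = {25, 26} ∉ τ ✗.
  V = {[24=28], [25], [26]}: π^{-1}(V) = {24, 25, 26, 28} ∉ τ ✗.
  V = {[27]}: π^{-1}(V) = {27} ∉ τ ✗.
  V = {[24=28], [27]}: π^{-1}(V) = {24, 27, 28} ∈ τ ✓.
  V = {[25], [27]}: π^{-1}(V) = {25, 27} ∉ τ ✗.
  V = {[24=28], [25], [27]}: π^{-1}(V) = {24, 25, 27, 28} ∈ τ ✓.
  V = {[26], [27]}: π^{-1}(V) = {26, 27} ∉ τ ✗.
  V = {[24=28], [26], [27]}: π^{-1}(V) = {24, 26, 27, 28} ∈ τ ✓.
  V = {[25], [26], [27]}: π^{-1}(V) = {25, 26, 27} ∉ τ ✗.
  V = {[24=28], [25], [26], [27]}: π^{-1}(V) = {24, 25, 26, 27, 28} ∈ τ ✓.
Open sets in the quotient: τ_Q = {{}, {[24=28], [27]}, {[24=28], [25], [27]}, {[24=28], [26], [27]}, {[24=28], [25], [26], [27]}} (5 elements).


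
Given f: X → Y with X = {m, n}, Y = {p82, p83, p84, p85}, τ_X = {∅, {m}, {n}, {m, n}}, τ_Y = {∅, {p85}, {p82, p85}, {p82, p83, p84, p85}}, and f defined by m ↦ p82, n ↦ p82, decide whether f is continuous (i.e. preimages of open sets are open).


f IS continuous.

Compute f^{-1}(U) for each U ∈ τ_Y:
  U = ∅: f^{-1}(U) = ∅ ∈ τ_X ✓.
  U = {p85}: f^{-1}(U) = ∅ ∈ τ_X ✓.
  U = {p82, p85}: f^{-1}(U) = {m, n} ∈ τ_X ✓.
  U = {p82, p83, p84, p85}: f^{-1}(U) = {m, n} ∈ τ_X ✓.
Every preimage lies in τ_X, so f IS continuous.


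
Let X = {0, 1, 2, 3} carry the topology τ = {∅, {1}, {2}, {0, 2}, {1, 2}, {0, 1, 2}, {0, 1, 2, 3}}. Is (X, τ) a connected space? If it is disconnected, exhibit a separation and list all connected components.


(X, τ) is connected.

Find clopen sets (U ∈ τ with X ∖ U ∈ τ):
  U = ∅, X ∖ U = {0, 1, 2, 3} — both open, so U is clopen.
  U = {0, 1, 2, 3}, X ∖ U = ∅ — both open, so U is clopen.
Only trivial clopens (∅ and X) exist, so (X, τ) is connected.
Compute connected components by grouping points that agree on all clopens:
  component: {0, 1, 2, 3}


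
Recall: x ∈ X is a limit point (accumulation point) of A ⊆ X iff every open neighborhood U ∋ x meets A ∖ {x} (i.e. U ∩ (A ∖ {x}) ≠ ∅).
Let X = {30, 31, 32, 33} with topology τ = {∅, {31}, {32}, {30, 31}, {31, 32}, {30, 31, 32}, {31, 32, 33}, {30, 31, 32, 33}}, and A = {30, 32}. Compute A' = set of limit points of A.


A' = {33}

For each x ∈ X, list the open sets U ∈ τ with x ∈ U, then check whether U ∩ (A ∖ {x}) ≠ ∅ for every such U.
  x = 30: open {30, 31} ∋ x has {30, 31} ∩ (A ∖ {30}) = ∅, so x is NOT a limit point.
  x = 31: open {31} ∋ x has {31} ∩ (A ∖ {31}) = ∅, so x is NOT a limit point.
  x = 32: open {32} ∋ x has {32} ∩ (A ∖ {32}) = ∅, so x is NOT a limit point.
  x = 33: opens ∋ x are {31, 32, 33}, {30, 31, 32, 33}; each meets A ∖ {33}, so x IS a limit point.
Collecting: A' = {33}.


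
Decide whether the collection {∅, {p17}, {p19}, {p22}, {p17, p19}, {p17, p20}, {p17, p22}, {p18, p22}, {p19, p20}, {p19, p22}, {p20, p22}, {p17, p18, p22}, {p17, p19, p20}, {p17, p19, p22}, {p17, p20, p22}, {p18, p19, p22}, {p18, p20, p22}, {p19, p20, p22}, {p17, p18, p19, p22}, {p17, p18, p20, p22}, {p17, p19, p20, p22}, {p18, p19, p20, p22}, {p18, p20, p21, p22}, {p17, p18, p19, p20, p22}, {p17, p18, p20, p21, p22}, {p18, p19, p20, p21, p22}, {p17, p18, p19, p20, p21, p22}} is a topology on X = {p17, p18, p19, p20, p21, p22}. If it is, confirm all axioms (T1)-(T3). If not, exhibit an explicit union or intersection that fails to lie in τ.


τ is NOT a topology on X.

Axiom (T1): ∅ ∈ τ? Yes; X ∈ τ? Yes.
Axiom (T2/T3): check pairwise unions and intersections of members of τ.
Counterexample for (T3): {p17, p20} ∩ {p19, p20} = {p20} ∉ τ. Therefore τ is NOT a topology.


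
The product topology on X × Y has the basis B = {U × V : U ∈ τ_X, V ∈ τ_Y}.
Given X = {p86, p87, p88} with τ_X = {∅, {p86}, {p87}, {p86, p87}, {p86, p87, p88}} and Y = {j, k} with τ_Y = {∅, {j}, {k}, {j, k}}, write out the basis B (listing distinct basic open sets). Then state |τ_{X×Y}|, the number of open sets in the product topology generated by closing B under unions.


Basis B = {∅ × ∅, {p86} × {j}, {p86} × {k}, {p87} × {j}, {p87} × {k}, {p86} × {j, k}, {p86, p87} × {j}, {p86, p87} × {k}, {p87} × {j, k}, {p86, p87, p88} × {j}, {p86, p87, p88} × {k}, {p86, p87} × {j, k}, {p86, p87, p88} × {j, k}}; |τ_{X×Y}| = 25.

Enumerate products U × V with U ∈ τ_X, V ∈ τ_Y (deduplicated):
  ∅ × ∅ = {} (∅)
  {p86} × {j} = {(p86,j)}
  {p86} × {k} = {(p86,k)}
  {p87} × {j} = {(p87,j)}
  {p87} × {k} = {(p87,k)}
  {p86} × {j, k} = {(p86,j), (p86,k)}
  {p86, p87} × {j} = {(p86,j), (p87,j)}
  {p86, p87} × {k} = {(p86,k), (p87,k)}
  {p87} × {j, k} = {(p87,j), (p87,k)}
  {p86, p87, p88} × {j} = {(p86,j), (p87,j), (p88,j)}
  {p86, p87, p88} × {k} = {(p86,k), (p87,k), (p88,k)}
  {p86, p87} × {j, k} = {(p86,j), (p86,k), (p87,j), (p87,k)}
  {p86, p87, p88} × {j, k} = {(p86,j), (p86,k), (p87,j), (p87,k), (p88,j), (p88,k)}
These 13 distinct sets form the basis B.
Close under arbitrary unions to get τ_{X×Y}; counting gives |τ_{X×Y}| = 25.


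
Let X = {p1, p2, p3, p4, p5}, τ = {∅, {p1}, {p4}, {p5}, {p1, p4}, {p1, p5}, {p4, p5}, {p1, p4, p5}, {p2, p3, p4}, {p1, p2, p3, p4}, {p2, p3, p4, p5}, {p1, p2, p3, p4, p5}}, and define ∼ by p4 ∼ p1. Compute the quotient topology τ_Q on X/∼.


X/∼ = {[p1=p4], [p2], [p3], [p5]}; |τ_Q| = 6.

Equivalence classes: [p1=p4], [p2], [p3], [p5].
Quotient map π: X → X/∼ sends p1 ↦ [p1=p4], p2 ↦ [p2], p3 ↦ [p3], p4 ↦ [p1=p4], p5 ↦ [p5].
For each subset V ⊆ X/∼, compute π^{-1}(V) ⊆ X and check whether π^{-1}(V) ∈ τ. V is open in τ_Q iff π^{-1}(V) ∈ τ.
  V = {}: π^{-1}(V) = ∅ ∈ τ ✓.
  V = {[p1=p4]}: π^{-1}(V) = {p1, p4} ∈ τ ✓.
  V = {[p2]}: π^{-1}(V) = {p2} ∉ τ ✗.
  V = {[p1=p4], [p2]}: π^{-1}(V) = {p1, p2, p4} ∉ τ ✗.
  V = {[p3]}: π^{-1}(V) = {p3} ∉ τ ✗.
  V = {[p1=p4], [p3]}: π^{-1}(V) = {p1, p3, p4} ∉ τ ✗.
  V = {[p2], [p3]}: π^{-1}(V) = {p2, p3} ∉ τ ✗.
  V = {[p1=p4], [p2], [p3]}: π^{-1}(V) = {p1, p2, p3, p4} ∈ τ ✓.
  V = {[p5]}: π^{-1}(V) = {p5} ∈ τ ✓.
  V = {[p1=p4], [p5]}: π^{-1}(V) = {p1, p4, p5} ∈ τ ✓.
  V = {[p2], [p5]}: π^{-1}(V) = {p2, p5} ∉ τ ✗.
  V = {[p1=p4], [p2], [p5]}: π^{-1}(V) = {p1, p2, p4, p5} ∉ τ ✗.
  V = {[p3], [p5]}: π^{-1}(V) = {p3, p5} ∉ τ ✗.
  V = {[p1=p4], [p3], [p5]}: π^{-1}(V) = {p1, p3, p4, p5} ∉ τ ✗.
  V = {[p2], [p3], [p5]}: π^{-1}(V) = {p2, p3, p5} ∉ τ ✗.
  V = {[p1=p4], [p2], [p3], [p5]}: π^{-1}(V) = {p1, p2, p3, p4, p5} ∈ τ ✓.
Open sets in the quotient: τ_Q = {{}, {[p1=p4]}, {[p1=p4], [p2], [p3]}, {[p5]}, {[p1=p4], [p5]}, {[p1=p4], [p2], [p3], [p5]}} (6 elements).


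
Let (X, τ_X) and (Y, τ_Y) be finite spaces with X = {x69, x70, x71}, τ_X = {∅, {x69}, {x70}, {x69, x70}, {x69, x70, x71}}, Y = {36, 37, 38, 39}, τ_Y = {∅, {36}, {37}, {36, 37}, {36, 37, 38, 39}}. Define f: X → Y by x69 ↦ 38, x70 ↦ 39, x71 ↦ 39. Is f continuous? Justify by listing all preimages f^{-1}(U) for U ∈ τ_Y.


f IS continuous.

Compute f^{-1}(U) for each U ∈ τ_Y:
  U = ∅: f^{-1}(U) = ∅ ∈ τ_X ✓.
  U = {36}: f^{-1}(U) = ∅ ∈ τ_X ✓.
  U = {37}: f^{-1}(U) = ∅ ∈ τ_X ✓.
  U = {36, 37}: f^{-1}(U) = ∅ ∈ τ_X ✓.
  U = {36, 37, 38, 39}: f^{-1}(U) = {x69, x70, x71} ∈ τ_X ✓.
Every preimage lies in τ_X, so f IS continuous.


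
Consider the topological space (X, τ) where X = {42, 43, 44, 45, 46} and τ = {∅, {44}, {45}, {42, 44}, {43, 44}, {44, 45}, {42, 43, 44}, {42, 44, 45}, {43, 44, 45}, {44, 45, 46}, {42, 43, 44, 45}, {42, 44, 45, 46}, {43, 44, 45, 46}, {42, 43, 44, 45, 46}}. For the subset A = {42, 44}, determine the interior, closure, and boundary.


int(A) = {42, 44}, cl(A) = {42, 43, 44, 46}, ∂A = {43, 46}.

Closed sets in (X, τ) are complements of opens:
  closed(X, τ) = {∅, {42}, {43}, {46}, {42, 43}, {42, 46}, {43, 46}, {45, 46}, {42, 43, 46}, {42, 45, 46}, {43, 45, 46}, {42, 43, 44, 46}, {42, 43, 45, 46}, {42, 43, 44, 45, 46}}.
int(A) = ⋃ {U ∈ τ : U ⊆ A}. Opens contained in A: ∅, {44}, {42, 44}.
Taking the union of these: int(A) = {42, 44}.
cl(A) = ⋂ {C closed : A ⊆ C}. Closed sets containing A: {42, 43, 44, 46}, {42, 43, 44, 45, 46}.
Intersecting these: cl(A) = {42, 43, 44, 46}.
∂A = cl(A) ∖ int(A) = {42, 43, 44, 46} ∖ {42, 44} = {43, 46}.


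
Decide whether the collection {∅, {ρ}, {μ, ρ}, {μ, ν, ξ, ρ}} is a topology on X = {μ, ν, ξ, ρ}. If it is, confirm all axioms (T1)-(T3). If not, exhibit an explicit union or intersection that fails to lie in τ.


τ IS a topology on X.

Axiom (T1): ∅ ∈ τ? Yes; X ∈ τ? Yes.
Axiom (T2/T3): check pairwise unions and intersections of members of τ.
All pairwise intersections and unions checked — each lies in τ. Therefore τ satisfies (T1), (T2), (T3): it IS a topology on X.


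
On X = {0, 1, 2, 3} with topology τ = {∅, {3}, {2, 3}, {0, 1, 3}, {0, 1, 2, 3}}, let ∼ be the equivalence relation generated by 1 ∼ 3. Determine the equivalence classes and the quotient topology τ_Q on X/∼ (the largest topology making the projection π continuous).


X/∼ = {[0], [1=3], [2]}; |τ_Q| = 3.

Equivalence classes: [0], [1=3], [2].
Quotient map π: X → X/∼ sends 0 ↦ [0], 1 ↦ [1=3], 2 ↦ [2], 3 ↦ [1=3].
For each subset V ⊆ X/∼, compute π^{-1}(V) ⊆ X and check whether π^{-1}(V) ∈ τ. V is open in τ_Q iff π^{-1}(V) ∈ τ.
  V = {}: π^{-1}(V) = ∅ ∈ τ ✓.
  V = {[0]}: π^{-1}(V) = {0} ∉ τ ✗.
  V = {[1=3]}: π^{-1}(V) = {1, 3} ∉ τ ✗.
  V = {[0], [1=3]}: π^{-1}(V) = {0, 1, 3} ∈ τ ✓.
  V = {[2]}: π^{-1}(V) = {2} ∉ τ ✗.
  V = {[0], [2]}: π^{-1}(V) = {0, 2} ∉ τ ✗.
  V = {[1=3], [2]}: π^{-1}(V) = {1, 2, 3} ∉ τ ✗.
  V = {[0], [1=3], [2]}: π^{-1}(V) = {0, 1, 2, 3} ∈ τ ✓.
Open sets in the quotient: τ_Q = {{}, {[0], [1=3]}, {[0], [1=3], [2]}} (3 elements).


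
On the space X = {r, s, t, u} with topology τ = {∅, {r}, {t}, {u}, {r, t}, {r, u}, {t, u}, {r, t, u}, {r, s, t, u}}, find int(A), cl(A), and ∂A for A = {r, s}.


int(A) = {r}, cl(A) = {r, s}, ∂A = {s}.

Closed sets in (X, τ) are complements of opens:
  closed(X, τ) = {∅, {s}, {r, s}, {s, t}, {s, u}, {r, s, t}, {r, s, u}, {s, t, u}, {r, s, t, u}}.
int(A) = ⋃ {U ∈ τ : U ⊆ A}. Opens contained in A: ∅, {r}.
Taking the union of these: int(A) = {r}.
cl(A) = ⋂ {C closed : A ⊆ C}. Closed sets containing A: {r, s}, {r, s, t}, {r, s, u}, {r, s, t, u}.
Intersecting these: cl(A) = {r, s}.
∂A = cl(A) ∖ int(A) = {r, s} ∖ {r} = {s}.
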